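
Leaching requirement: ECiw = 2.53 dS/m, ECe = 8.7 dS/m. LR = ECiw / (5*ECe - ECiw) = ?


LR = ECiw / (5*ECe - ECiw)
LR = 2.53 / (5*8.7 - 2.53)
LR = 2.53 / 40.9700

0.0618


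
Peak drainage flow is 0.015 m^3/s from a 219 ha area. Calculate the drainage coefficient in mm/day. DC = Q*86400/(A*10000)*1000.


DC = Q * 86400 / (A * 10000) * 1000
DC = 0.015 * 86400 / (219 * 10000) * 1000
DC = 1296000.0000 / 2190000

0.5918 mm/day


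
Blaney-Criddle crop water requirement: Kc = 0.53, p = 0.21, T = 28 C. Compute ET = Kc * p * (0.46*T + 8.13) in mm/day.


ET = Kc * p * (0.46*T + 8.13)
ET = 0.53 * 0.21 * (0.46*28 + 8.13)
ET = 0.53 * 0.21 * 21.0100

2.3384 mm/day


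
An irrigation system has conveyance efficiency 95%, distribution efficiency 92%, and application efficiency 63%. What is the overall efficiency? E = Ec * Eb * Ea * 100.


Ec = 0.95, Eb = 0.92, Ea = 0.63
E = 0.95 * 0.92 * 0.63 * 100 = 55.0620%

55.0620 %


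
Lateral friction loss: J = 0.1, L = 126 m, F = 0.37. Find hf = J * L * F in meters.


hf = J * L * F = 0.1 * 126 * 0.37 = 4.6620 m

4.6620 m


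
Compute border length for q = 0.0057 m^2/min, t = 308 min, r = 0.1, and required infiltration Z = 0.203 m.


L = q*t/((1+r)*Z)
L = 0.0057*308/((1+0.1)*0.203)
L = 1.7556/0.2233

7.8621 m


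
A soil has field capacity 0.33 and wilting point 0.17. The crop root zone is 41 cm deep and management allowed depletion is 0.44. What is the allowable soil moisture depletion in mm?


SMD = (FC - PWP) * d * MAD * 10
SMD = (0.33 - 0.17) * 41 * 0.44 * 10
SMD = 0.1600 * 41 * 0.44 * 10

28.8640 mm


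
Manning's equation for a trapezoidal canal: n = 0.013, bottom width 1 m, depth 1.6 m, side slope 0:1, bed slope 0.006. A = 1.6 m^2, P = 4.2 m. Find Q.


R = A/P = 1.6/4.2 = 0.380952
Q = (1/0.013) * 1.6 * 0.380952^(2/3) * 0.006^0.5

5.0099 m^3/s


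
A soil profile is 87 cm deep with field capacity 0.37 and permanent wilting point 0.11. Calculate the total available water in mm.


AWC = (FC - PWP) * d * 10
AWC = (0.37 - 0.11) * 87 * 10
AWC = 0.2600 * 87 * 10

226.2000 mm


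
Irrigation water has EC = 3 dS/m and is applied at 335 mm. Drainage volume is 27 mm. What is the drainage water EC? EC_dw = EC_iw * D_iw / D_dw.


EC_dw = EC_iw * D_iw / D_dw
EC_dw = 3 * 335 / 27
EC_dw = 1005 / 27

37.2222 dS/m


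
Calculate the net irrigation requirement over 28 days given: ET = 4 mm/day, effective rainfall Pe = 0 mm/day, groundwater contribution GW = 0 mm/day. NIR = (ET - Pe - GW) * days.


Daily deficit = ET - Pe - GW = 4 - 0 - 0 = 4 mm/day
NIR = 4 * 28 = 112 mm

112.0000 mm


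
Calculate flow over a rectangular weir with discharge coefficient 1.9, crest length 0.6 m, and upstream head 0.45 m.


Q = C * L * H^(3/2) = 1.9 * 0.6 * 0.45^1.5 = 1.9 * 0.6 * 0.301869

0.3441 m^3/s


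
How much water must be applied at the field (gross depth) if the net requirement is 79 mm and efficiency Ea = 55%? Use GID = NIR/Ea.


Ea = 55% = 0.55
GID = NIR / Ea = 79 / 0.55 = 143.6364 mm

143.6364 mm


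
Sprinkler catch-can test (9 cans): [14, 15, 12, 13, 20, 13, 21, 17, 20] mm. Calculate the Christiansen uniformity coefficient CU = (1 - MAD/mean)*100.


mean = 16.111111 mm
MAD = 3.012346 mm
CU = (1 - 3.012346/16.111111)*100

81.3027 %


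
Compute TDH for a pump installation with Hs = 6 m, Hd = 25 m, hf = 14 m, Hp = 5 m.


TDH = Hs + Hd + hf + Hp = 6 + 25 + 14 + 5 = 50

50 m


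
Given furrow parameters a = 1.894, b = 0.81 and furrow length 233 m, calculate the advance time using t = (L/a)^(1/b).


t = (L/a)^(1/b)
t = (233/1.894)^(1/0.81)
t = 123.020063^(1/0.81)

380.3796 min


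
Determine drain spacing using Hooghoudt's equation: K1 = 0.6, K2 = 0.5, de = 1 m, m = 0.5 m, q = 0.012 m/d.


S^2 = 8*K2*de*m/q + 4*K1*m^2/q
S^2 = 8*0.5*1*0.5/0.012 + 4*0.6*0.5^2/0.012
S = sqrt(216.6667)

14.7196 m


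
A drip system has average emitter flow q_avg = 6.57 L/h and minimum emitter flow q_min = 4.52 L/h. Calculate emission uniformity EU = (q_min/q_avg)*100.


EU = (q_min/q_avg)*100 = (4.52/6.57)*100 = 68.7976%

68.7976 %


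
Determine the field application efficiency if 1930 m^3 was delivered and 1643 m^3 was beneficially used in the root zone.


Ea = V_root / V_field * 100 = 1643 / 1930 * 100 = 85.1295%

85.1295 %


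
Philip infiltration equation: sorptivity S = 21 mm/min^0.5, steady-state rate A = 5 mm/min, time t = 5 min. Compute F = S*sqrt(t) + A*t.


F = S*sqrt(t) + A*t
F = 21*sqrt(5) + 5*5
F = 21*2.236068 + 25

71.9574 mm


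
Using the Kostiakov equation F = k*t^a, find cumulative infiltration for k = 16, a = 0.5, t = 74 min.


F = k * t^a = 16 * 74^0.5
F = 16 * 8.602325

137.6372 mm


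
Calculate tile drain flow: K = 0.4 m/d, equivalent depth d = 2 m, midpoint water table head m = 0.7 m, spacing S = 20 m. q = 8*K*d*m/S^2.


q = 8*K*d*m/S^2
q = 8*0.4*2*0.7/20^2
q = 4.4800 / 400

0.0112 m/d


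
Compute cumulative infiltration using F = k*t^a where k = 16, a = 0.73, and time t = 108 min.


F = k * t^a = 16 * 108^0.73
F = 16 * 30.506989

488.1118 mm


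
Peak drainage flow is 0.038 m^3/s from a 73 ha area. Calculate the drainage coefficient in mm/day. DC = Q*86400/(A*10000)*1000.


DC = Q * 86400 / (A * 10000) * 1000
DC = 0.038 * 86400 / (73 * 10000) * 1000
DC = 3283200.0000 / 730000

4.4975 mm/day


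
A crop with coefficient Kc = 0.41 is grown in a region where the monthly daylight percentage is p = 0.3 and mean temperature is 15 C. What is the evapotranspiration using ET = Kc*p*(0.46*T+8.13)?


ET = Kc * p * (0.46*T + 8.13)
ET = 0.41 * 0.3 * (0.46*15 + 8.13)
ET = 0.41 * 0.3 * 15.0300

1.8487 mm/day


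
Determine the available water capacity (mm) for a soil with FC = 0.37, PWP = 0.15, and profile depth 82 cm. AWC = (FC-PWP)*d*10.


AWC = (FC - PWP) * d * 10
AWC = (0.37 - 0.15) * 82 * 10
AWC = 0.2200 * 82 * 10

180.4000 mm


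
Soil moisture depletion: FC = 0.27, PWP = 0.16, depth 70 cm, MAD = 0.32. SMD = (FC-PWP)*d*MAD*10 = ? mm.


SMD = (FC - PWP) * d * MAD * 10
SMD = (0.27 - 0.16) * 70 * 0.32 * 10
SMD = 0.1100 * 70 * 0.32 * 10

24.6400 mm


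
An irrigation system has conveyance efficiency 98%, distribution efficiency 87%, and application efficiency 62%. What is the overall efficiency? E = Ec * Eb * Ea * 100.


Ec = 0.98, Eb = 0.87, Ea = 0.62
E = 0.98 * 0.87 * 0.62 * 100 = 52.8612%

52.8612 %


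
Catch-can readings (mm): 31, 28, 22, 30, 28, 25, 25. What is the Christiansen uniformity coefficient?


mean = 27.000000 mm
MAD = 2.571429 mm
CU = (1 - 2.571429/27.000000)*100

90.4762 %


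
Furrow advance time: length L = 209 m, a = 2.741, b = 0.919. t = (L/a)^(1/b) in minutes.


t = (L/a)^(1/b)
t = (209/2.741)^(1/0.919)
t = 76.249544^(1/0.919)

111.7214 min


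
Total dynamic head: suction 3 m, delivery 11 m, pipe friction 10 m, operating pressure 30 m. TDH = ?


TDH = Hs + Hd + hf + Hp = 3 + 11 + 10 + 30 = 54

54 m


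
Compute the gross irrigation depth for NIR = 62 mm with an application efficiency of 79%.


Ea = 79% = 0.79
GID = NIR / Ea = 62 / 0.79 = 78.4810 mm

78.4810 mm


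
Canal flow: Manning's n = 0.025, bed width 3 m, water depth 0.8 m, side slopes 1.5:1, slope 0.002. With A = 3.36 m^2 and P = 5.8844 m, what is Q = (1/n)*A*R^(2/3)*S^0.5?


R = A/P = 3.36/5.8844 = 0.571001
Q = (1/0.025) * 3.36 * 0.571001^(2/3) * 0.002^0.5

4.1369 m^3/s


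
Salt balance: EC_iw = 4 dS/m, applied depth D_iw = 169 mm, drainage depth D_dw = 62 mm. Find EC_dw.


EC_dw = EC_iw * D_iw / D_dw
EC_dw = 4 * 169 / 62
EC_dw = 676 / 62

10.9032 dS/m


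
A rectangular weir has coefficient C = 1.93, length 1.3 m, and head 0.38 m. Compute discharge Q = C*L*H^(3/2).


Q = C * L * H^(3/2) = 1.93 * 1.3 * 0.38^1.5 = 1.93 * 1.3 * 0.234248

0.5877 m^3/s


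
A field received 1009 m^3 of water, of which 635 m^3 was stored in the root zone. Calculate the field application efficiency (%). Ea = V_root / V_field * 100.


Ea = V_root / V_field * 100 = 635 / 1009 * 100 = 62.9336%

62.9336 %


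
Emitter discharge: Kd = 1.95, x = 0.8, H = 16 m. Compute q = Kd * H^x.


q = Kd * H^x = 1.95 * 16^0.8 = 1.95 * 9.189587

17.9197 L/h


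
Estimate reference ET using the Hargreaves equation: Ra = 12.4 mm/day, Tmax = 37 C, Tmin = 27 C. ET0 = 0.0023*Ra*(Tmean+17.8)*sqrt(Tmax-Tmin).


Tmean = (Tmax + Tmin)/2 = (37 + 27)/2 = 32.0
ET0 = 0.0023 * 12.4 * (32.0 + 17.8) * sqrt(37 - 27)
ET0 = 0.0023 * 12.4 * 49.8 * 3.162278

4.4914 mm/day


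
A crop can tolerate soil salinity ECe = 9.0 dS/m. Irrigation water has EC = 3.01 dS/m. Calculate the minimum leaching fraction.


LR = ECiw / (5*ECe - ECiw)
LR = 3.01 / (5*9.0 - 3.01)
LR = 3.01 / 41.9900

0.0717


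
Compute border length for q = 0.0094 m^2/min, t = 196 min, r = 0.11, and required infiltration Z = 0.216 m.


L = q*t/((1+r)*Z)
L = 0.0094*196/((1+0.11)*0.216)
L = 1.8424/0.23976

7.6844 m


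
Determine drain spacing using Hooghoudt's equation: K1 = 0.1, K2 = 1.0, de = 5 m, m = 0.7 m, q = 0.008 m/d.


S^2 = 8*K2*de*m/q + 4*K1*m^2/q
S^2 = 8*1.0*5*0.7/0.008 + 4*0.1*0.7^2/0.008
S = sqrt(3524.5000)

59.3675 m


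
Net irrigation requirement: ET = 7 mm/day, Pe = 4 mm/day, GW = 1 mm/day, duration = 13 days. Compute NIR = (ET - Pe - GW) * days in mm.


Daily deficit = ET - Pe - GW = 7 - 4 - 1 = 2 mm/day
NIR = 2 * 13 = 26 mm

26.0000 mm


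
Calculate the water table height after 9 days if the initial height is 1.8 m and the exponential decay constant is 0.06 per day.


m = m0 * exp(-k*t)
m = 1.8 * exp(-0.06 * 9)
m = 1.8 * exp(-0.5400)

1.0489 m


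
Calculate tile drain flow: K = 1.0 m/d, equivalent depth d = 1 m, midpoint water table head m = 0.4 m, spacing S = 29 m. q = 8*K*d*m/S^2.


q = 8*K*d*m/S^2
q = 8*1.0*1*0.4/29^2
q = 3.2000 / 841

0.0038 m/d


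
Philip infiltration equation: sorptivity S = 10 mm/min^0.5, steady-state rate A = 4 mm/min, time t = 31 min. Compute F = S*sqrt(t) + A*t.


F = S*sqrt(t) + A*t
F = 10*sqrt(31) + 4*31
F = 10*5.567764 + 124

179.6776 mm


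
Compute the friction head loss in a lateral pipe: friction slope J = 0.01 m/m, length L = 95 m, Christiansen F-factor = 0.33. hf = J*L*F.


hf = J * L * F = 0.01 * 95 * 0.33 = 0.3135 m

0.3135 m


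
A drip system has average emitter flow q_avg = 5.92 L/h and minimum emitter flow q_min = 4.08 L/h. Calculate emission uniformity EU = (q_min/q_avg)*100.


EU = (q_min/q_avg)*100 = (4.08/5.92)*100 = 68.9189%

68.9189 %


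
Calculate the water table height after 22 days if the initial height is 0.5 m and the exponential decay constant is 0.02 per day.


m = m0 * exp(-k*t)
m = 0.5 * exp(-0.02 * 22)
m = 0.5 * exp(-0.4400)

0.3220 m


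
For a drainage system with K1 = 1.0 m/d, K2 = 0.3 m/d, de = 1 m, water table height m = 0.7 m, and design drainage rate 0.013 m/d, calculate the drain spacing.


S^2 = 8*K2*de*m/q + 4*K1*m^2/q
S^2 = 8*0.3*1*0.7/0.013 + 4*1.0*0.7^2/0.013
S = sqrt(280.0000)

16.7332 m


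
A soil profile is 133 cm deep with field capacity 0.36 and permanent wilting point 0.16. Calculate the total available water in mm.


AWC = (FC - PWP) * d * 10
AWC = (0.36 - 0.16) * 133 * 10
AWC = 0.2000 * 133 * 10

266.0000 mm


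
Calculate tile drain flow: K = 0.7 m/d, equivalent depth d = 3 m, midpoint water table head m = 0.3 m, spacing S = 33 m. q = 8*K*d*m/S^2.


q = 8*K*d*m/S^2
q = 8*0.7*3*0.3/33^2
q = 5.0400 / 1089

0.0046 m/d


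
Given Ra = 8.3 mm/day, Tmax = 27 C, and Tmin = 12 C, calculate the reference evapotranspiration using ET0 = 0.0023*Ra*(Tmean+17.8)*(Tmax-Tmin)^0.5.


Tmean = (Tmax + Tmin)/2 = (27 + 12)/2 = 19.5
ET0 = 0.0023 * 8.3 * (19.5 + 17.8) * sqrt(27 - 12)
ET0 = 0.0023 * 8.3 * 37.3 * 3.872983

2.7578 mm/day


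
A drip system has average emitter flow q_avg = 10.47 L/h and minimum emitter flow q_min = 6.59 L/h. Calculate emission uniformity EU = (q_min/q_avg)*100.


EU = (q_min/q_avg)*100 = (6.59/10.47)*100 = 62.9417%

62.9417 %


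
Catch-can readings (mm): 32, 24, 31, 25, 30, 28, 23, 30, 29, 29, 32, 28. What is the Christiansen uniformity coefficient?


mean = 28.416667 mm
MAD = 2.347222 mm
CU = (1 - 2.347222/28.416667)*100

91.7400 %


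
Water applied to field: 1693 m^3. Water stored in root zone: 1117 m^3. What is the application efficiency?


Ea = V_root / V_field * 100 = 1117 / 1693 * 100 = 65.9776%

65.9776 %


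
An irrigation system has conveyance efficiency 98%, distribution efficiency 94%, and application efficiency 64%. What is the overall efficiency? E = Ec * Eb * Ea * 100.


Ec = 0.98, Eb = 0.94, Ea = 0.64
E = 0.98 * 0.94 * 0.64 * 100 = 58.9568%

58.9568 %


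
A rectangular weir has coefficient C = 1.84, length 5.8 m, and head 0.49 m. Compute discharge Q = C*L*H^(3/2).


Q = C * L * H^(3/2) = 1.84 * 5.8 * 0.49^1.5 = 1.84 * 5.8 * 0.343000

3.6605 m^3/s


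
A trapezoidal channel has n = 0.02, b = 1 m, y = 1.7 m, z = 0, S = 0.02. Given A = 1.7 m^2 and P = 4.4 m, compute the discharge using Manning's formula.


R = A/P = 1.7/4.4 = 0.386364
Q = (1/0.02) * 1.7 * 0.386364^(2/3) * 0.02^0.5

6.3767 m^3/s


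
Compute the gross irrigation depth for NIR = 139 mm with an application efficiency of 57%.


Ea = 57% = 0.57
GID = NIR / Ea = 139 / 0.57 = 243.8596 mm

243.8596 mm


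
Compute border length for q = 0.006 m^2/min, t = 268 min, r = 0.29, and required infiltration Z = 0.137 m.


L = q*t/((1+r)*Z)
L = 0.006*268/((1+0.29)*0.137)
L = 1.608/0.17673

9.0986 m


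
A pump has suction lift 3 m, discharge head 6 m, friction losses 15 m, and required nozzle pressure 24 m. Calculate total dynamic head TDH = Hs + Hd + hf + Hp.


TDH = Hs + Hd + hf + Hp = 3 + 6 + 15 + 24 = 48

48 m


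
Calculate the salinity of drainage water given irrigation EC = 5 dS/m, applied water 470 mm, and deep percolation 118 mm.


EC_dw = EC_iw * D_iw / D_dw
EC_dw = 5 * 470 / 118
EC_dw = 2350 / 118

19.9153 dS/m


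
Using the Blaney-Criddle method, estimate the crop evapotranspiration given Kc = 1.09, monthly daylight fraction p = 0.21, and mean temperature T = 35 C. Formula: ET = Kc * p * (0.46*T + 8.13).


ET = Kc * p * (0.46*T + 8.13)
ET = 1.09 * 0.21 * (0.46*35 + 8.13)
ET = 1.09 * 0.21 * 24.2300

5.5462 mm/day


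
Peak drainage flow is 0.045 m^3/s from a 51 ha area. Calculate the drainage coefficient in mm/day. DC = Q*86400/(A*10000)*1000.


DC = Q * 86400 / (A * 10000) * 1000
DC = 0.045 * 86400 / (51 * 10000) * 1000
DC = 3888000.0000 / 510000

7.6235 mm/day


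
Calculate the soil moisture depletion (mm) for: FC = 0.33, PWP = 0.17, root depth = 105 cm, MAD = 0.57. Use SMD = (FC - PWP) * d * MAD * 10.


SMD = (FC - PWP) * d * MAD * 10
SMD = (0.33 - 0.17) * 105 * 0.57 * 10
SMD = 0.1600 * 105 * 0.57 * 10

95.7600 mm


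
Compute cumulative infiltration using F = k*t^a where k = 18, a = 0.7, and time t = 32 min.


F = k * t^a = 18 * 32^0.7
F = 18 * 11.313708

203.6467 mm


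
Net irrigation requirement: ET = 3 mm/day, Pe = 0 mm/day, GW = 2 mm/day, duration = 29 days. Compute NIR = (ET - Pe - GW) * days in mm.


Daily deficit = ET - Pe - GW = 3 - 0 - 2 = 1 mm/day
NIR = 1 * 29 = 29 mm

29.0000 mm


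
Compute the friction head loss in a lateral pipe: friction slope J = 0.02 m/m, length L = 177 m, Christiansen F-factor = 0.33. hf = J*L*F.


hf = J * L * F = 0.02 * 177 * 0.33 = 1.1682 m

1.1682 m


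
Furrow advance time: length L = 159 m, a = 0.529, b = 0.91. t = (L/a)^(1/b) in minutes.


t = (L/a)^(1/b)
t = (159/0.529)^(1/0.91)
t = 300.567108^(1/0.91)

528.4606 min


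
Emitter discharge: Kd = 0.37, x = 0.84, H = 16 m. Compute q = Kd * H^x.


q = Kd * H^x = 0.37 * 16^0.84 = 0.37 * 10.267407

3.7989 L/h


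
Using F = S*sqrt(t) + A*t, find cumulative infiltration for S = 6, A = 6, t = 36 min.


F = S*sqrt(t) + A*t
F = 6*sqrt(36) + 6*36
F = 6*6.000000 + 216

252.0000 mm


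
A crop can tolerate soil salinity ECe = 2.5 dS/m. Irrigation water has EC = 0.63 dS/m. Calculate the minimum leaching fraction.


LR = ECiw / (5*ECe - ECiw)
LR = 0.63 / (5*2.5 - 0.63)
LR = 0.63 / 11.8700

0.0531


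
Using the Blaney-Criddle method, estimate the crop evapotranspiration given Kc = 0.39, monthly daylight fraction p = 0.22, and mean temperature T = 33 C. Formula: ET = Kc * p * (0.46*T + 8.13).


ET = Kc * p * (0.46*T + 8.13)
ET = 0.39 * 0.22 * (0.46*33 + 8.13)
ET = 0.39 * 0.22 * 23.3100

2.0000 mm/day


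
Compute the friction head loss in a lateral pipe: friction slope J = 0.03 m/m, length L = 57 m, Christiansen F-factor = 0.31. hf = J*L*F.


hf = J * L * F = 0.03 * 57 * 0.31 = 0.5301 m

0.5301 m


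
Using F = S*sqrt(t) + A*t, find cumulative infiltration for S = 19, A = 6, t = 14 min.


F = S*sqrt(t) + A*t
F = 19*sqrt(14) + 6*14
F = 19*3.741657 + 84

155.0915 mm


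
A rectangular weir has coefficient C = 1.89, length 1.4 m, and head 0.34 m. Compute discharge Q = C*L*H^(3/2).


Q = C * L * H^(3/2) = 1.89 * 1.4 * 0.34^1.5 = 1.89 * 1.4 * 0.198252

0.5246 m^3/s


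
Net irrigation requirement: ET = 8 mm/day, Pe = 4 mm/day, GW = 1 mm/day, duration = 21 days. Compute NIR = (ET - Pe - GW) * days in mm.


Daily deficit = ET - Pe - GW = 8 - 4 - 1 = 3 mm/day
NIR = 3 * 21 = 63 mm

63.0000 mm


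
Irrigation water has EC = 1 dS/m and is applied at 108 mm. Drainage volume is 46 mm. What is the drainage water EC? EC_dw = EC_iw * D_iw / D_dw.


EC_dw = EC_iw * D_iw / D_dw
EC_dw = 1 * 108 / 46
EC_dw = 108 / 46

2.3478 dS/m


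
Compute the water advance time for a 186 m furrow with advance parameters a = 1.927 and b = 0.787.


t = (L/a)^(1/b)
t = (186/1.927)^(1/0.787)
t = 96.523093^(1/0.787)

332.4817 min


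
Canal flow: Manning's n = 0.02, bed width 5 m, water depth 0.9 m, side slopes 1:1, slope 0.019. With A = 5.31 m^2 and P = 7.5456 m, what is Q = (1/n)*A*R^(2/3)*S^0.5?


R = A/P = 5.31/7.5456 = 0.703721
Q = (1/0.02) * 5.31 * 0.703721^(2/3) * 0.019^0.5

28.9540 m^3/s


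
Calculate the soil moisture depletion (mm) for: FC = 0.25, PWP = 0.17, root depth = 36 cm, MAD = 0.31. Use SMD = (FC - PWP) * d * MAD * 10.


SMD = (FC - PWP) * d * MAD * 10
SMD = (0.25 - 0.17) * 36 * 0.31 * 10
SMD = 0.0800 * 36 * 0.31 * 10

8.9280 mm


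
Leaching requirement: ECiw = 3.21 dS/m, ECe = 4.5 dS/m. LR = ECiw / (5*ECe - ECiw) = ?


LR = ECiw / (5*ECe - ECiw)
LR = 3.21 / (5*4.5 - 3.21)
LR = 3.21 / 19.2900

0.1664


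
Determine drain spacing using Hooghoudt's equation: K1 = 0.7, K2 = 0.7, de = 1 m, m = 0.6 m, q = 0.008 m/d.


S^2 = 8*K2*de*m/q + 4*K1*m^2/q
S^2 = 8*0.7*1*0.6/0.008 + 4*0.7*0.6^2/0.008
S = sqrt(546.0000)

23.3666 m


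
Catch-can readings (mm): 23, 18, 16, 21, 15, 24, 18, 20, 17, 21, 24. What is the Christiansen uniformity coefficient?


mean = 19.727273 mm
MAD = 2.661157 mm
CU = (1 - 2.661157/19.727273)*100

86.5103 %


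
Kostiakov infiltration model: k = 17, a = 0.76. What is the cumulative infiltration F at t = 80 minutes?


F = k * t^a = 17 * 80^0.76
F = 17 * 27.947849

475.1134 mm


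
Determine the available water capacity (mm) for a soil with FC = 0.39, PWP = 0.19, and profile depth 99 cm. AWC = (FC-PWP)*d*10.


AWC = (FC - PWP) * d * 10
AWC = (0.39 - 0.19) * 99 * 10
AWC = 0.2000 * 99 * 10

198.0000 mm


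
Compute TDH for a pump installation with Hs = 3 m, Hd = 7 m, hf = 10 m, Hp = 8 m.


TDH = Hs + Hd + hf + Hp = 3 + 7 + 10 + 8 = 28

28 m


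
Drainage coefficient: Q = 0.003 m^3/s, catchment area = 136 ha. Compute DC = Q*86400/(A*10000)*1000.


DC = Q * 86400 / (A * 10000) * 1000
DC = 0.003 * 86400 / (136 * 10000) * 1000
DC = 259200.0000 / 1360000

0.1906 mm/day


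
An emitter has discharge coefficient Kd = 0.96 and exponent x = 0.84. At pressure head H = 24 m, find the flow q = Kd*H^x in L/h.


q = Kd * H^x = 0.96 * 24^0.84 = 0.96 * 14.433692

13.8563 L/h


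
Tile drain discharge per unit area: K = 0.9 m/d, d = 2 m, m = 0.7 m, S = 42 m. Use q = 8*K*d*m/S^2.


q = 8*K*d*m/S^2
q = 8*0.9*2*0.7/42^2
q = 10.0800 / 1764

0.0057 m/d


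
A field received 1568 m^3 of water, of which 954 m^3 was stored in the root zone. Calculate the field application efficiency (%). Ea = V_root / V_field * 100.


Ea = V_root / V_field * 100 = 954 / 1568 * 100 = 60.8418%

60.8418 %


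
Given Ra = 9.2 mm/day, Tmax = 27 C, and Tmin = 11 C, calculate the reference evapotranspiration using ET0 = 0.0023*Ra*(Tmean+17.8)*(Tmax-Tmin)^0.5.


Tmean = (Tmax + Tmin)/2 = (27 + 11)/2 = 19.0
ET0 = 0.0023 * 9.2 * (19.0 + 17.8) * sqrt(27 - 11)
ET0 = 0.0023 * 9.2 * 36.8 * 4.000000

3.1148 mm/day


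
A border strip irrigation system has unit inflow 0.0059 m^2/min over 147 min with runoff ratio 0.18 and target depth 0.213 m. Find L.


L = q*t/((1+r)*Z)
L = 0.0059*147/((1+0.18)*0.213)
L = 0.8673/0.25134

3.4507 m


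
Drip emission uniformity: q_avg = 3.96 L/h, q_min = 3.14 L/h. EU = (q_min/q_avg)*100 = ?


EU = (q_min/q_avg)*100 = (3.14/3.96)*100 = 79.2929%

79.2929 %


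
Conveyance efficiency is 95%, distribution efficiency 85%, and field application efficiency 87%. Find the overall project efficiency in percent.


Ec = 0.95, Eb = 0.85, Ea = 0.87
E = 0.95 * 0.85 * 0.87 * 100 = 70.2525%

70.2525 %


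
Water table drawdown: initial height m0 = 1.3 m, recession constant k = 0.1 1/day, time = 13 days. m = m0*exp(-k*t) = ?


m = m0 * exp(-k*t)
m = 1.3 * exp(-0.1 * 13)
m = 1.3 * exp(-1.3000)

0.3543 m


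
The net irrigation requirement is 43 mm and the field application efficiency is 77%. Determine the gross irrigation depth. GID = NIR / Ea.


Ea = 77% = 0.77
GID = NIR / Ea = 43 / 0.77 = 55.8442 mm

55.8442 mm


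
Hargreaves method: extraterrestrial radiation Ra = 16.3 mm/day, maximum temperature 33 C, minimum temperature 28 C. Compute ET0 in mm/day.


Tmean = (Tmax + Tmin)/2 = (33 + 28)/2 = 30.5
ET0 = 0.0023 * 16.3 * (30.5 + 17.8) * sqrt(33 - 28)
ET0 = 0.0023 * 16.3 * 48.3 * 2.236068

4.0490 mm/day


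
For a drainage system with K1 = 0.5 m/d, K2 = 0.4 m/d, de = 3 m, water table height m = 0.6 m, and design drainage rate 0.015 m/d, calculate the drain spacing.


S^2 = 8*K2*de*m/q + 4*K1*m^2/q
S^2 = 8*0.4*3*0.6/0.015 + 4*0.5*0.6^2/0.015
S = sqrt(432.0000)

20.7846 m


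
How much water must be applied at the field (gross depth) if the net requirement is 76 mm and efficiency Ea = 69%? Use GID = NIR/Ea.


Ea = 69% = 0.69
GID = NIR / Ea = 76 / 0.69 = 110.1449 mm

110.1449 mm


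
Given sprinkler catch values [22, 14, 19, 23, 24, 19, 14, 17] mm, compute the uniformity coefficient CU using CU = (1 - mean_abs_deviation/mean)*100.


mean = 19.000000 mm
MAD = 3.000000 mm
CU = (1 - 3.000000/19.000000)*100

84.2105 %


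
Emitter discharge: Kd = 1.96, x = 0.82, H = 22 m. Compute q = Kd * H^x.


q = Kd * H^x = 1.96 * 22^0.82 = 1.96 * 12.612077

24.7197 L/h


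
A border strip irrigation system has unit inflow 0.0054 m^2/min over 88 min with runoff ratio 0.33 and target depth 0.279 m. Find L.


L = q*t/((1+r)*Z)
L = 0.0054*88/((1+0.33)*0.279)
L = 0.4752/0.37107

1.2806 m


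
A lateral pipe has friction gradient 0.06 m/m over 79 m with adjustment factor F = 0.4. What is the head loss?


hf = J * L * F = 0.06 * 79 * 0.4 = 1.8960 m

1.8960 m


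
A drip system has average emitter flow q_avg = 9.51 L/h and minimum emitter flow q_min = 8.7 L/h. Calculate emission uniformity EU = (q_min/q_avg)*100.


EU = (q_min/q_avg)*100 = (8.7/9.51)*100 = 91.4826%

91.4826 %


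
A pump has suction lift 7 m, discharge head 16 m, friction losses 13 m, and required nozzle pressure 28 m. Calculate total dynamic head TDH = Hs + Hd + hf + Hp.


TDH = Hs + Hd + hf + Hp = 7 + 16 + 13 + 28 = 64

64 m


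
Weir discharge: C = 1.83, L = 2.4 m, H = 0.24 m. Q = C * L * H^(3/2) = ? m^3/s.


Q = C * L * H^(3/2) = 1.83 * 2.4 * 0.24^1.5 = 1.83 * 2.4 * 0.117576

0.5164 m^3/s


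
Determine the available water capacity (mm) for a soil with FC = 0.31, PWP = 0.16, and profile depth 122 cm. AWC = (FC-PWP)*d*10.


AWC = (FC - PWP) * d * 10
AWC = (0.31 - 0.16) * 122 * 10
AWC = 0.1500 * 122 * 10

183.0000 mm


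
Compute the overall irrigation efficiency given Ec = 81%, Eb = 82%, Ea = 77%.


Ec = 0.81, Eb = 0.82, Ea = 0.77
E = 0.81 * 0.82 * 0.77 * 100 = 51.1434%

51.1434 %


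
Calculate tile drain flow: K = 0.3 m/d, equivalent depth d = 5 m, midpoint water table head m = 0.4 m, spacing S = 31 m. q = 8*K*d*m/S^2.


q = 8*K*d*m/S^2
q = 8*0.3*5*0.4/31^2
q = 4.8000 / 961

0.0050 m/d


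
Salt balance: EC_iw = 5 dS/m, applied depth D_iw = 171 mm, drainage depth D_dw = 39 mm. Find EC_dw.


EC_dw = EC_iw * D_iw / D_dw
EC_dw = 5 * 171 / 39
EC_dw = 855 / 39

21.9231 dS/m


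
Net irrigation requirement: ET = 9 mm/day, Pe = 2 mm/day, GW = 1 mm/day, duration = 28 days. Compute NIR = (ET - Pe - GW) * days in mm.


Daily deficit = ET - Pe - GW = 9 - 2 - 1 = 6 mm/day
NIR = 6 * 28 = 168 mm

168.0000 mm


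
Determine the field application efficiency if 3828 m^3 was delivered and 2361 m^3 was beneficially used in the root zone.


Ea = V_root / V_field * 100 = 2361 / 3828 * 100 = 61.6771%

61.6771 %


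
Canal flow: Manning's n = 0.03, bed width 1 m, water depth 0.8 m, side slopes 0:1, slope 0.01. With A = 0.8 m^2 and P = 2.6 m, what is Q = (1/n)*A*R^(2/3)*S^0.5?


R = A/P = 0.8/2.6 = 0.307692
Q = (1/0.03) * 0.8 * 0.307692^(2/3) * 0.01^0.5

1.2154 m^3/s


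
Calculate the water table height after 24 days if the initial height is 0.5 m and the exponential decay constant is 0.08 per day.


m = m0 * exp(-k*t)
m = 0.5 * exp(-0.08 * 24)
m = 0.5 * exp(-1.9200)

0.0733 m


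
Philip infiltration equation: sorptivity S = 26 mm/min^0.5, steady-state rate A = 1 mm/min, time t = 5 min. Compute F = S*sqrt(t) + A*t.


F = S*sqrt(t) + A*t
F = 26*sqrt(5) + 1*5
F = 26*2.236068 + 5

63.1378 mm


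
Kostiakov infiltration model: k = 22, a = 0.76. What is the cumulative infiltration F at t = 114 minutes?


F = k * t^a = 22 * 114^0.76
F = 22 * 36.580336

804.7674 mm


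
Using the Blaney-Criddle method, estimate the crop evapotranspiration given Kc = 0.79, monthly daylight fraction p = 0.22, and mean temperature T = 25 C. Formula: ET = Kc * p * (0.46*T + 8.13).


ET = Kc * p * (0.46*T + 8.13)
ET = 0.79 * 0.22 * (0.46*25 + 8.13)
ET = 0.79 * 0.22 * 19.6300

3.4117 mm/day


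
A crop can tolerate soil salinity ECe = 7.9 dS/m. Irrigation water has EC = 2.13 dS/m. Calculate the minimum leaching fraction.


LR = ECiw / (5*ECe - ECiw)
LR = 2.13 / (5*7.9 - 2.13)
LR = 2.13 / 37.3700

0.0570


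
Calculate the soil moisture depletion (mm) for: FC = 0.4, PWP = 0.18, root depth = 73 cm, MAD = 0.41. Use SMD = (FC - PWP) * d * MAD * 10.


SMD = (FC - PWP) * d * MAD * 10
SMD = (0.4 - 0.18) * 73 * 0.41 * 10
SMD = 0.2200 * 73 * 0.41 * 10

65.8460 mm


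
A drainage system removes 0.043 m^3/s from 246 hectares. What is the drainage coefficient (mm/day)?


DC = Q * 86400 / (A * 10000) * 1000
DC = 0.043 * 86400 / (246 * 10000) * 1000
DC = 3715200.0000 / 2460000

1.5102 mm/day


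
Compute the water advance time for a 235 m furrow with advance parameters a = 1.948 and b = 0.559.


t = (L/a)^(1/b)
t = (235/1.948)^(1/0.559)
t = 120.636550^(1/0.559)

5291.4642 min


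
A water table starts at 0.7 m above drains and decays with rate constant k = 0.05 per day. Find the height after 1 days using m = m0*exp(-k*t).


m = m0 * exp(-k*t)
m = 0.7 * exp(-0.05 * 1)
m = 0.7 * exp(-0.0500)

0.6659 m


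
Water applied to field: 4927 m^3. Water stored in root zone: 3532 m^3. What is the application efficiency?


Ea = V_root / V_field * 100 = 3532 / 4927 * 100 = 71.6866%

71.6866 %


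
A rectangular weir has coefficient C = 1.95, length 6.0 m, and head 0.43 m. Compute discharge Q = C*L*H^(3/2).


Q = C * L * H^(3/2) = 1.95 * 6.0 * 0.43^1.5 = 1.95 * 6.0 * 0.281970

3.2990 m^3/s


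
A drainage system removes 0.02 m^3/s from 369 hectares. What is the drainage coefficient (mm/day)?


DC = Q * 86400 / (A * 10000) * 1000
DC = 0.02 * 86400 / (369 * 10000) * 1000
DC = 1728000.0000 / 3690000

0.4683 mm/day


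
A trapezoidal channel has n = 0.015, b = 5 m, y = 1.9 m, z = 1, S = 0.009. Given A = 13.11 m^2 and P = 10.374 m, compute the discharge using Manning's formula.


R = A/P = 13.11/10.374 = 1.263736
Q = (1/0.015) * 13.11 * 1.263736^(2/3) * 0.009^0.5

96.9178 m^3/s


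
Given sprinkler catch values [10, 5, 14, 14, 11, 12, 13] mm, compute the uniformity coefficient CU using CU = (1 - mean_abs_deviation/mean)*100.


mean = 11.285714 mm
MAD = 2.244898 mm
CU = (1 - 2.244898/11.285714)*100

80.1085 %


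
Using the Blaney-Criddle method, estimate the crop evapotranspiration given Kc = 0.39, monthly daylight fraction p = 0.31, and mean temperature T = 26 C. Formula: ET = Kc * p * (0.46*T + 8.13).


ET = Kc * p * (0.46*T + 8.13)
ET = 0.39 * 0.31 * (0.46*26 + 8.13)
ET = 0.39 * 0.31 * 20.0900

2.4289 mm/day


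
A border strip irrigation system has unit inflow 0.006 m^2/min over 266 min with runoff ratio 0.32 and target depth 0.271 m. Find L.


L = q*t/((1+r)*Z)
L = 0.006*266/((1+0.32)*0.271)
L = 1.596/0.35772

4.4616 m


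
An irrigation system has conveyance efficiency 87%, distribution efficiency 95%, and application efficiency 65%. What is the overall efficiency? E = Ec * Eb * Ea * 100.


Ec = 0.87, Eb = 0.95, Ea = 0.65
E = 0.87 * 0.95 * 0.65 * 100 = 53.7225%

53.7225 %


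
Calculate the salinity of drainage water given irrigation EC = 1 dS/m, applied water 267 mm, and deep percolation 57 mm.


EC_dw = EC_iw * D_iw / D_dw
EC_dw = 1 * 267 / 57
EC_dw = 267 / 57

4.6842 dS/m


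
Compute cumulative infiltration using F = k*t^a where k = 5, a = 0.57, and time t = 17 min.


F = k * t^a = 5 * 17^0.57
F = 5 * 5.027544

25.1377 mm


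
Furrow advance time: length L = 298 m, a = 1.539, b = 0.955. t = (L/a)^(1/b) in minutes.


t = (L/a)^(1/b)
t = (298/1.539)^(1/0.955)
t = 193.632229^(1/0.955)

248.1653 min


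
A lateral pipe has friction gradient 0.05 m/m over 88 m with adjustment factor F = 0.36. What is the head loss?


hf = J * L * F = 0.05 * 88 * 0.36 = 1.5840 m

1.5840 m


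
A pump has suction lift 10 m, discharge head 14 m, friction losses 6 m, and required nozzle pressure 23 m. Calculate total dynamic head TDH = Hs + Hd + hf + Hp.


TDH = Hs + Hd + hf + Hp = 10 + 14 + 6 + 23 = 53

53 m


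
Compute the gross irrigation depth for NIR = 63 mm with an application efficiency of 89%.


Ea = 89% = 0.89
GID = NIR / Ea = 63 / 0.89 = 70.7865 mm

70.7865 mm


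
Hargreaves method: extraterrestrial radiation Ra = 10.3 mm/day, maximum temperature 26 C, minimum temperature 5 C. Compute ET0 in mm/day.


Tmean = (Tmax + Tmin)/2 = (26 + 5)/2 = 15.5
ET0 = 0.0023 * 10.3 * (15.5 + 17.8) * sqrt(26 - 5)
ET0 = 0.0023 * 10.3 * 33.3 * 4.582576

3.6151 mm/day


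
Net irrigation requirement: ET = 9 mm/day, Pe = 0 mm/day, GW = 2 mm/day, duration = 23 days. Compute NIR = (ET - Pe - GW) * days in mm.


Daily deficit = ET - Pe - GW = 9 - 0 - 2 = 7 mm/day
NIR = 7 * 23 = 161 mm

161.0000 mm


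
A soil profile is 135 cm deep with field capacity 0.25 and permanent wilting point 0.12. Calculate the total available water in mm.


AWC = (FC - PWP) * d * 10
AWC = (0.25 - 0.12) * 135 * 10
AWC = 0.1300 * 135 * 10

175.5000 mm


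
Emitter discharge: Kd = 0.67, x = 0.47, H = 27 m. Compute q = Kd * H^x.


q = Kd * H^x = 0.67 * 27^0.47 = 0.67 * 4.706965

3.1537 L/h


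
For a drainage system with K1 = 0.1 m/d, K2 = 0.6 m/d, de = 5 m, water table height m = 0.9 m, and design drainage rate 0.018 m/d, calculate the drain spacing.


S^2 = 8*K2*de*m/q + 4*K1*m^2/q
S^2 = 8*0.6*5*0.9/0.018 + 4*0.1*0.9^2/0.018
S = sqrt(1218.0000)

34.8999 m


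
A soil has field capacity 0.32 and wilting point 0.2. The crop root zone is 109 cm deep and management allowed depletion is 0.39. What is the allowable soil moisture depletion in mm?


SMD = (FC - PWP) * d * MAD * 10
SMD = (0.32 - 0.2) * 109 * 0.39 * 10
SMD = 0.1200 * 109 * 0.39 * 10

51.0120 mm


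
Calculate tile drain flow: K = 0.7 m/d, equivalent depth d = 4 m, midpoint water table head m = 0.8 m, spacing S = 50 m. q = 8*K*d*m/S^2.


q = 8*K*d*m/S^2
q = 8*0.7*4*0.8/50^2
q = 17.9200 / 2500

0.0072 m/d


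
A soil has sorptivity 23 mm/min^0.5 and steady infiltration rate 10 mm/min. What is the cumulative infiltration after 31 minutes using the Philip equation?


F = S*sqrt(t) + A*t
F = 23*sqrt(31) + 10*31
F = 23*5.567764 + 310

438.0586 mm


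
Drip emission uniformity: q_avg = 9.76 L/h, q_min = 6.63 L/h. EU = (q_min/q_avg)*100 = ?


EU = (q_min/q_avg)*100 = (6.63/9.76)*100 = 67.9303%

67.9303 %


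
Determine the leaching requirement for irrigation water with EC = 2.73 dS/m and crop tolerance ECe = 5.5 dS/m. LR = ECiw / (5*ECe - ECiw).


LR = ECiw / (5*ECe - ECiw)
LR = 2.73 / (5*5.5 - 2.73)
LR = 2.73 / 24.7700

0.1102


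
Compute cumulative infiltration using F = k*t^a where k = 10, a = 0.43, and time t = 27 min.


F = k * t^a = 10 * 27^0.43
F = 10 * 4.125593

41.2559 mm


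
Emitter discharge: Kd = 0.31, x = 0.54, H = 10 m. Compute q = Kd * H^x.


q = Kd * H^x = 0.31 * 10^0.54 = 0.31 * 3.467369

1.0749 L/h


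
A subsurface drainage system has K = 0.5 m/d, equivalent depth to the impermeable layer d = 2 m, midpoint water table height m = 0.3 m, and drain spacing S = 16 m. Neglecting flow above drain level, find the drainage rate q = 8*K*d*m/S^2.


q = 8*K*d*m/S^2
q = 8*0.5*2*0.3/16^2
q = 2.4000 / 256

0.0094 m/d


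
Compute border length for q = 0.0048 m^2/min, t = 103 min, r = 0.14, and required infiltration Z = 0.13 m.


L = q*t/((1+r)*Z)
L = 0.0048*103/((1+0.14)*0.13)
L = 0.4944/0.1482

3.3360 m


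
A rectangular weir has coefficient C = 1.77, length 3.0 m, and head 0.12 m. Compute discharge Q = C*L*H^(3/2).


Q = C * L * H^(3/2) = 1.77 * 3.0 * 0.12^1.5 = 1.77 * 3.0 * 0.041569

0.2207 m^3/s


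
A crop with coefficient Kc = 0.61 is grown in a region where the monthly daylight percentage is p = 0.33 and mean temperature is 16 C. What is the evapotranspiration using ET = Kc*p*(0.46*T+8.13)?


ET = Kc * p * (0.46*T + 8.13)
ET = 0.61 * 0.33 * (0.46*16 + 8.13)
ET = 0.61 * 0.33 * 15.4900

3.1181 mm/day


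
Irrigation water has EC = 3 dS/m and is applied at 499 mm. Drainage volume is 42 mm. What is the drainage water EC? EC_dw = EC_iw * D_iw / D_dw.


EC_dw = EC_iw * D_iw / D_dw
EC_dw = 3 * 499 / 42
EC_dw = 1497 / 42

35.6429 dS/m


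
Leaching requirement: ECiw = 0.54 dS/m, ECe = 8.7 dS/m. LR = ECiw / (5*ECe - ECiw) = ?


LR = ECiw / (5*ECe - ECiw)
LR = 0.54 / (5*8.7 - 0.54)
LR = 0.54 / 42.9600

0.0126


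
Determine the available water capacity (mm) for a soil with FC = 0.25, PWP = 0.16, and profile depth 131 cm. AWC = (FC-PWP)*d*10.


AWC = (FC - PWP) * d * 10
AWC = (0.25 - 0.16) * 131 * 10
AWC = 0.0900 * 131 * 10

117.9000 mm


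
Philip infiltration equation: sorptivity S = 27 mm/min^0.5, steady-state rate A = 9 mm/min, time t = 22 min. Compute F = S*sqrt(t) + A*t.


F = S*sqrt(t) + A*t
F = 27*sqrt(22) + 9*22
F = 27*4.690416 + 198

324.6412 mm


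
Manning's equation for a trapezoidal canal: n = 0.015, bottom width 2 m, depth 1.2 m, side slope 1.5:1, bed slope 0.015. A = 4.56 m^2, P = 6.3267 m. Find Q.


R = A/P = 4.56/6.3267 = 0.720755
Q = (1/0.015) * 4.56 * 0.720755^(2/3) * 0.015^0.5

29.9303 m^3/s


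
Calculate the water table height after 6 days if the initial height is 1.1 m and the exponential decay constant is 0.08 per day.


m = m0 * exp(-k*t)
m = 1.1 * exp(-0.08 * 6)
m = 1.1 * exp(-0.4800)

0.6807 m


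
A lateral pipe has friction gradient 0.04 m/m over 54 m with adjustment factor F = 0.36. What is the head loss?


hf = J * L * F = 0.04 * 54 * 0.36 = 0.7776 m

0.7776 m


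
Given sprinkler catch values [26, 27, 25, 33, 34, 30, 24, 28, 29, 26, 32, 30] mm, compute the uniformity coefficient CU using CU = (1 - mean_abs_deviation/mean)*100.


mean = 28.666667 mm
MAD = 2.666667 mm
CU = (1 - 2.666667/28.666667)*100

90.6977 %


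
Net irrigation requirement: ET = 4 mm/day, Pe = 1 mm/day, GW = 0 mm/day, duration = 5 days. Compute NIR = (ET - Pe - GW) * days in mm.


Daily deficit = ET - Pe - GW = 4 - 1 - 0 = 3 mm/day
NIR = 3 * 5 = 15 mm

15.0000 mm


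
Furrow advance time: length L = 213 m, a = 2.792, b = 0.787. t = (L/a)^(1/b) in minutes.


t = (L/a)^(1/b)
t = (213/2.792)^(1/0.787)
t = 76.289398^(1/0.787)

246.5752 min


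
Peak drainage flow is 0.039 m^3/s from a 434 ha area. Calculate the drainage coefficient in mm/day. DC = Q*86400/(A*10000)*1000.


DC = Q * 86400 / (A * 10000) * 1000
DC = 0.039 * 86400 / (434 * 10000) * 1000
DC = 3369600.0000 / 4340000

0.7764 mm/day


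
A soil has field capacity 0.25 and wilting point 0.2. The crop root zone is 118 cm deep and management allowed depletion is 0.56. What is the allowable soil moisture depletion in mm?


SMD = (FC - PWP) * d * MAD * 10
SMD = (0.25 - 0.2) * 118 * 0.56 * 10
SMD = 0.0500 * 118 * 0.56 * 10

33.0400 mm


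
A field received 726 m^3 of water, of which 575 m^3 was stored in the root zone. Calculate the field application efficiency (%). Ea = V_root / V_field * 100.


Ea = V_root / V_field * 100 = 575 / 726 * 100 = 79.2011%

79.2011 %


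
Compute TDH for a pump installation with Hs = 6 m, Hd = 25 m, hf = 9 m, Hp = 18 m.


TDH = Hs + Hd + hf + Hp = 6 + 25 + 9 + 18 = 58

58 m


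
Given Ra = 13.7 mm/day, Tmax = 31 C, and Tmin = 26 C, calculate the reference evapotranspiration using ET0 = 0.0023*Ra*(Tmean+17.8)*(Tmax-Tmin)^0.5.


Tmean = (Tmax + Tmin)/2 = (31 + 26)/2 = 28.5
ET0 = 0.0023 * 13.7 * (28.5 + 17.8) * sqrt(31 - 26)
ET0 = 0.0023 * 13.7 * 46.3 * 2.236068

3.2622 mm/day


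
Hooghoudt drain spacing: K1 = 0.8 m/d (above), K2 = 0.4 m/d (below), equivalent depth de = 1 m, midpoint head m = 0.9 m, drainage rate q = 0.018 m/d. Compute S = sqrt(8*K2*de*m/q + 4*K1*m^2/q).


S^2 = 8*K2*de*m/q + 4*K1*m^2/q
S^2 = 8*0.4*1*0.9/0.018 + 4*0.8*0.9^2/0.018
S = sqrt(304.0000)

17.4356 m


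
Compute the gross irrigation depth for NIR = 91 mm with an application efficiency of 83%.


Ea = 83% = 0.83
GID = NIR / Ea = 91 / 0.83 = 109.6386 mm

109.6386 mm


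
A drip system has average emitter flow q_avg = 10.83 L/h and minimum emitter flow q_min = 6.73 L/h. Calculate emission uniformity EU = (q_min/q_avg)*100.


EU = (q_min/q_avg)*100 = (6.73/10.83)*100 = 62.1422%

62.1422 %


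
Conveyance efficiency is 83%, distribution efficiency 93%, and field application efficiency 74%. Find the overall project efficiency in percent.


Ec = 0.83, Eb = 0.93, Ea = 0.74
E = 0.83 * 0.93 * 0.74 * 100 = 57.1206%

57.1206 %


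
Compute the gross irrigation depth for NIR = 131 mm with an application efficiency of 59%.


Ea = 59% = 0.59
GID = NIR / Ea = 131 / 0.59 = 222.0339 mm

222.0339 mm


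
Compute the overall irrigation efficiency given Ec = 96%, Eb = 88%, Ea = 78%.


Ec = 0.96, Eb = 0.88, Ea = 0.78
E = 0.96 * 0.88 * 0.78 * 100 = 65.8944%

65.8944 %


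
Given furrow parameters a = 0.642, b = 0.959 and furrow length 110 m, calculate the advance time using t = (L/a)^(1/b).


t = (L/a)^(1/b)
t = (110/0.642)^(1/0.959)
t = 171.339564^(1/0.959)

213.4821 min


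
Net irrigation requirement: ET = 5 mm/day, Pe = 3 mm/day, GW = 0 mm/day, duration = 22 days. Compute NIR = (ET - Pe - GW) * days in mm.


Daily deficit = ET - Pe - GW = 5 - 3 - 0 = 2 mm/day
NIR = 2 * 22 = 44 mm

44.0000 mm


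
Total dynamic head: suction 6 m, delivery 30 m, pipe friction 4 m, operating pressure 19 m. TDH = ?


TDH = Hs + Hd + hf + Hp = 6 + 30 + 4 + 19 = 59

59 m


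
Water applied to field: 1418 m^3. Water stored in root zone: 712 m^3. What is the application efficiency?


Ea = V_root / V_field * 100 = 712 / 1418 * 100 = 50.2116%

50.2116 %
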